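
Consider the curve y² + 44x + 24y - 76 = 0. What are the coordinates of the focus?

(-6, -12)

Only y is squared. Complete the square in y: (y + 12)² = -44(x - 5).
Vertex (5, -12); 4p = -44 so p = -11. Opens left.
Focus is p units from the vertex along the axis: (h + p, k).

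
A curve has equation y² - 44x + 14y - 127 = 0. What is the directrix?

x = -15

Only y is squared. Complete the square in y: (y + 7)² = 44(x + 4).
Vertex (-4, -7); 4p = 44 so p = 11. Opens right.
Directrix is the vertical line x = h − p = -4 − (11) = -15.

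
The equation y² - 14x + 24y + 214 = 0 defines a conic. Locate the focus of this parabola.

(17/2, -12)

Only y is squared. Complete the square in y: (y + 12)² = 14(x - 5).
Vertex (5, -12); 4p = 14 so p = 7/2. Opens right.
Focus is p units from the vertex along the axis: (h + p, k).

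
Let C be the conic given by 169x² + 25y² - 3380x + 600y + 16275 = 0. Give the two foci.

(10, -24) and (10, 0)

Group the x- and y-terms: 169(x² - 20x) + 25(y² + 24y) = -16275
Completing the square gives 169(x - 10)² + 25(y + 12)² = -16275 + 16900 + 3600 = 4225.
Divide by 4225: (x - 10)²/25 + (y + 12)²/169 = 1
Ellipse, center (10, -12), major axis vertical; a² = 169, b² = 25.
c² = a² - b² = 169 - 25 = 144, so c = 12.
Foci lie on the vertical axis through the center: (h, k ± c).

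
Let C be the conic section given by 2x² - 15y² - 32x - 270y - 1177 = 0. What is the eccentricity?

2(x² - 16x) -15(y² + 18y) = 1177
Complete the square in x and y: 2(x - 8)² -15(y + 9)² = 1177 + 128 - 1215 = 90
Divide through by 90 to get (x - 8)²/45 - (y + 9)²/6 = 1.
Hyperbola, center (8, -9), transverse axis horizontal; a² = 45, b² = 6.
c² = a² + b² = 51, so c = √51.
e = c/a = √51/3√5 = √255/15.

e = √255/15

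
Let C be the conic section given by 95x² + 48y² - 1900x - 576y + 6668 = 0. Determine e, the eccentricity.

e = √4465/95

Group the x- and y-terms: 95(x² - 20x) + 48(y² - 12y) = -6668
Complete the square: 95(x - 10)² + 48(y - 6)² = -6668 + 9500 + 1728 = 4560
Divide through by 4560 to get (x - 10)²/48 + (y - 6)²/95 = 1.
Ellipse, center (10, 6), major axis vertical; a² = 95, b² = 48.
c² = a² - b² = 47, so c = √47.
e = c/a = √47/√95 = √4465/95.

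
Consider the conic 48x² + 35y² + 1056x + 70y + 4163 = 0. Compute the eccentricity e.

e = √39/12

Rearranging, 48(x² + 22x) + 35(y² + 2y) = -4163.
Complete the square: 48(x + 11)² + 35(y + 1)² = -4163 + 5808 + 35 = 1680
Divide by 1680: (x + 11)²/35 + (y + 1)²/48 = 1
Ellipse, center (-11, -1), major axis vertical; a² = 48, b² = 35.
c² = a² - b² = 13, so c = √13.
e = c/a = √13/4√3 = √39/12.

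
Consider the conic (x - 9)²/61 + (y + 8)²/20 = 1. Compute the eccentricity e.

Center (9, -8). The larger denominator 61 sits under the x-term, so the major axis is horizontal; a² = 61, b² = 20.
c² = a² - b² = 41, so c = √41.
e = c/a = √41/√61 = √2501/61.

e = √2501/61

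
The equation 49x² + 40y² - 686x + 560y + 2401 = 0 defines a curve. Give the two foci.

49(x² - 14x) + 40(y² + 14y) = -2401
Complete the square: 49(x - 7)² + 40(y + 7)² = -2401 + 2401 + 1960 = 1960
Dividing both sides by 1960: (x - 7)²/40 + (y + 7)²/49 = 1
Ellipse, center (7, -7), major axis vertical; a² = 49, b² = 40.
c² = a² - b² = 49 - 40 = 9, so c = 3.
Foci lie on the vertical axis through the center: (h, k ± c).

(7, -10) and (7, -4)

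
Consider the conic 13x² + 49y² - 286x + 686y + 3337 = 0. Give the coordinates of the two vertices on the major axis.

(4, -7) and (18, -7)

13(x² - 22x) + 49(y² + 14y) = -3337
Completing the square gives 13(x - 11)² + 49(y + 7)² = -3337 + 1573 + 2401 = 637.
Divide by 637: (x - 11)²/49 + (y + 7)²/13 = 1
Ellipse, center (11, -7), major axis horizontal; a² = 49, b² = 13.
a = 7. Vertices at (h ± a, k).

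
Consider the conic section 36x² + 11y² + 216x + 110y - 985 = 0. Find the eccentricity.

36(x² + 6x) + 11(y² + 10y) = 985
36(x + 3)² + 11(y + 5)² = 985 + 324 + 275 = 1584
Dividing both sides by 1584: (x + 3)²/44 + (y + 5)²/144 = 1
Ellipse, center (-3, -5), major axis vertical; a² = 144, b² = 44.
c² = a² - b² = 100, so c = 10.
e = c/a = 10/12 = 5/6.

e = 5/6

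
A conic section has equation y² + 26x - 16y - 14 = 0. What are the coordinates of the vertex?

(3, 8)

Only y is squared. Complete the square in y: (y - 8)² = -26(x - 3).
Vertex (3, 8); 4p = -26 so p = -13/2. Opens left.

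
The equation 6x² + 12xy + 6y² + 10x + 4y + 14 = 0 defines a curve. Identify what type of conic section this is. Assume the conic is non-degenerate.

A = 6, B = 12, C = 6.
Discriminant B² − 4AC = 12² − 4·6·6 = 0.
B² − 4AC = 0 ⇒ parabola.

parabola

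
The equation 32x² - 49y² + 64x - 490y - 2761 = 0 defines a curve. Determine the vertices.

Rearranging, 32(x² + 2x) -49(y² + 10y) = 2761.
32(x + 1)² -49(y + 5)² = 2761 + 32 - 1225 = 1568
Divide by 1568: (x + 1)²/49 - (y + 5)²/32 = 1
Hyperbola, center (-1, -5), transverse axis horizontal; a² = 49, b² = 32.
a = 7. Vertices at (h ± a, k).

(-8, -5) and (6, -5)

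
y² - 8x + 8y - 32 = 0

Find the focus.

(-4, -4)

Only y is squared. Complete the square in y: (y + 4)² = 8(x + 6).
Vertex (-6, -4); 4p = 8 so p = 2. Opens right.
Focus is p units from the vertex along the axis: (h + p, k).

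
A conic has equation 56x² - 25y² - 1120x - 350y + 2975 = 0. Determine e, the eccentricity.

Group the x- and y-terms: 56(x² - 20x) -25(y² + 14y) = -2975
Complete the square: 56(x - 10)² -25(y + 7)² = -2975 + 5600 - 1225 = 1400
Divide by 1400: (x - 10)²/25 - (y + 7)²/56 = 1
Hyperbola, center (10, -7), transverse axis horizontal; a² = 25, b² = 56.
c² = a² + b² = 81, so c = 9.
e = c/a = 9/5.

e = 9/5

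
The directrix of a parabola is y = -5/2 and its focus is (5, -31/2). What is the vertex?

(5, -9)

The vertex is the midpoint between the focus and the directrix along the axis of symmetry.
Axis is vertical (directrix is horizontal). Vertex y-coordinate = (-31/2 + (-5/2))/2 = -9; x-coordinate = 5.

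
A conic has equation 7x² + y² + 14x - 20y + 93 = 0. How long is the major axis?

Group: 7(x² + 2x) + (y² - 20y) = -93
Completing the square gives 7(x + 1)² + (y - 10)² = -93 + 7 + 100 = 14.
Dividing both sides by 14: (x + 1)²/2 + (y - 10)²/14 = 1
Ellipse, center (-1, 10), major axis vertical; a² = 14, b² = 2.
a² = 14 so a = √14; the major axis has length 2a = 2√14.

2√14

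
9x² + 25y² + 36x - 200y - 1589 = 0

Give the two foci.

(-14, 4) and (10, 4)

Rearranging, 9(x² + 4x) + 25(y² - 8y) = 1589.
9(x + 2)² + 25(y - 4)² = 1589 + 36 + 400 = 2025
Dividing both sides by 2025: (x + 2)²/225 + (y - 4)²/81 = 1
Ellipse, center (-2, 4), major axis horizontal; a² = 225, b² = 81.
c² = a² - b² = 225 - 81 = 144, so c = 12.
Foci lie on the horizontal axis through the center: (h ± c, k).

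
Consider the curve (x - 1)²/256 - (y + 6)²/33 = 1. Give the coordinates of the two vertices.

(-15, -6) and (17, -6)

Center (1, -6). The positive term is the x-term, so the transverse axis is horizontal; a² = 256, b² = 33.
a = 16. Vertices at (h ± a, k).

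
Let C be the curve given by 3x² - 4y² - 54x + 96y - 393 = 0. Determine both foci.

3(x² - 18x) -4(y² - 24y) = 393
Complete the square in x and y: 3(x - 9)² -4(y - 12)² = 393 + 243 - 576 = 60
Divide through by 60 to get (x - 9)²/20 - (y - 12)²/15 = 1.
Hyperbola, center (9, 12), transverse axis horizontal; a² = 20, b² = 15.
c² = a² + b² = 20 + 15 = 35, so c = √35.
Foci lie on the horizontal axis through the center: (h ± c, k).

(9 - √35, 12) and (9 + √35, 12)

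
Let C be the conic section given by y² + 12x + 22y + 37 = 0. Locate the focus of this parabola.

Only y is squared. Complete the square in y: (y + 11)² = -12(x - 7).
Vertex (7, -11); 4p = -12 so p = -3. Opens left.
Focus is p units from the vertex along the axis: (h + p, k).

(4, -11)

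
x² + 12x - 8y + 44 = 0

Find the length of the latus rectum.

Only x is squared. Complete the square in x: (x + 6)² = 8(y - 1).
Vertex (-6, 1); 4p = 8 so p = 2. Opens up.
Latus rectum length = |4p| = 8.

8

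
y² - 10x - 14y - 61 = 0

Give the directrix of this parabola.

x = -27/2

Only y is squared. Complete the square in y: (y - 7)² = 10(x + 11).
Vertex (-11, 7); 4p = 10 so p = 5/2. Opens right.
Directrix is the vertical line x = h − p = -11 − (5/2) = -27/2.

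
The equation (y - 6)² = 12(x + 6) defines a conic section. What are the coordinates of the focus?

Vertex (-6, 6); 4p = 12 so p = 3. Opens right.
Focus is p units from the vertex along the axis: (h + p, k).

(-3, 6)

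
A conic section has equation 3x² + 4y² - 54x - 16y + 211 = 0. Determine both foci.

Rearranging, 3(x² - 18x) + 4(y² - 4y) = -211.
Complete the square in x and y: 3(x - 9)² + 4(y - 2)² = -211 + 243 + 16 = 48
Dividing both sides by 48: (x - 9)²/16 + (y - 2)²/12 = 1
Ellipse, center (9, 2), major axis horizontal; a² = 16, b² = 12.
c² = a² - b² = 16 - 12 = 4, so c = 2.
Foci lie on the horizontal axis through the center: (h ± c, k).

(7, 2) and (11, 2)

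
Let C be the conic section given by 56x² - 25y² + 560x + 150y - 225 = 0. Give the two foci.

(-14, 3) and (4, 3)

56(x² + 10x) -25(y² - 6y) = 225
Complete the square in x and y: 56(x + 5)² -25(y - 3)² = 225 + 1400 - 225 = 1400
Divide through by 1400 to get (x + 5)²/25 - (y - 3)²/56 = 1.
Hyperbola, center (-5, 3), transverse axis horizontal; a² = 25, b² = 56.
c² = a² + b² = 25 + 56 = 81, so c = 9.
Foci lie on the horizontal axis through the center: (h ± c, k).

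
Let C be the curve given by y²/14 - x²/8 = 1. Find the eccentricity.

e = √77/7

Center (0, 0). The positive term is the y-term, so the transverse axis is vertical; a² = 14, b² = 8.
c² = a² + b² = 22, so c = √22.
e = c/a = √22/√14 = √77/7.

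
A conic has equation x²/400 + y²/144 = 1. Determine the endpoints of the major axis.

(-20, 0) and (20, 0)

Center (0, 0). The larger denominator 400 sits under the x-term, so the major axis is horizontal; a² = 400, b² = 144.
a = 20. Vertices at (h ± a, k).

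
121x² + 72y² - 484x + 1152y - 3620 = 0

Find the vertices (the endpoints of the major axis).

Collect terms: 121(x² - 4x) + 72(y² + 16y) = 3620
Complete the square: 121(x - 2)² + 72(y + 8)² = 3620 + 484 + 4608 = 8712
Dividing both sides by 8712: (x - 2)²/72 + (y + 8)²/121 = 1
Ellipse, center (2, -8), major axis vertical; a² = 121, b² = 72.
a = 11. Vertices at (h, k ± a).

(2, -19) and (2, 3)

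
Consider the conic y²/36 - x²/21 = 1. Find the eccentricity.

e = √57/6

Center (0, 0). The positive term is the y-term, so the transverse axis is vertical; a² = 36, b² = 21.
c² = a² + b² = 57, so c = √57.
e = c/a = √57/6.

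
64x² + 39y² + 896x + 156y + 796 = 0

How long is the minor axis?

64(x² + 14x) + 39(y² + 4y) = -796
Complete the square in x and y: 64(x + 7)² + 39(y + 2)² = -796 + 3136 + 156 = 2496
Divide through by 2496 to get (x + 7)²/39 + (y + 2)²/64 = 1.
Ellipse, center (-7, -2), major axis vertical; a² = 64, b² = 39.
b² = 39 so b = √39; the minor axis has length 2b = 2√39.

2√39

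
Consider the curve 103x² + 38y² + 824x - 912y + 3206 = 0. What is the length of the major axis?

2√103

Group: 103(x² + 8x) + 38(y² - 24y) = -3206
103(x + 4)² + 38(y - 12)² = -3206 + 1648 + 5472 = 3914
Divide through by 3914 to get (x + 4)²/38 + (y - 12)²/103 = 1.
Ellipse, center (-4, 12), major axis vertical; a² = 103, b² = 38.
a² = 103 so a = √103; the major axis has length 2a = 2√103.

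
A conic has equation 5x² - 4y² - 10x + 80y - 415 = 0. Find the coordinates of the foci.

Group: 5(x² - 2x) -4(y² - 20y) = 415
Complete the square: 5(x - 1)² -4(y - 10)² = 415 + 5 - 400 = 20
Divide through by 20 to get (x - 1)²/4 - (y - 10)²/5 = 1.
Hyperbola, center (1, 10), transverse axis horizontal; a² = 4, b² = 5.
c² = a² + b² = 4 + 5 = 9, so c = 3.
Foci lie on the horizontal axis through the center: (h ± c, k).

(-2, 10) and (4, 10)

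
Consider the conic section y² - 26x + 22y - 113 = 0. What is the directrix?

Only y is squared. Complete the square in y: (y + 11)² = 26(x + 9).
Vertex (-9, -11); 4p = 26 so p = 13/2. Opens right.
Directrix is the vertical line x = h − p = -9 − (13/2) = -31/2.

x = -31/2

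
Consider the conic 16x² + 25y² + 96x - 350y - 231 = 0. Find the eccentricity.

e = 3/5

Group: 16(x² + 6x) + 25(y² - 14y) = 231
Completing the square gives 16(x + 3)² + 25(y - 7)² = 231 + 144 + 1225 = 1600.
Divide through by 1600 to get (x + 3)²/100 + (y - 7)²/64 = 1.
Ellipse, center (-3, 7), major axis horizontal; a² = 100, b² = 64.
c² = a² - b² = 36, so c = 6.
e = c/a = 6/10 = 3/5.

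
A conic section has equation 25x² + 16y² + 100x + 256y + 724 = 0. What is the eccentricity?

e = 3/5

Group the x- and y-terms: 25(x² + 4x) + 16(y² + 16y) = -724
Completing the square gives 25(x + 2)² + 16(y + 8)² = -724 + 100 + 1024 = 400.
Divide by 400: (x + 2)²/16 + (y + 8)²/25 = 1
Ellipse, center (-2, -8), major axis vertical; a² = 25, b² = 16.
c² = a² - b² = 9, so c = 3.
e = c/a = 3/5.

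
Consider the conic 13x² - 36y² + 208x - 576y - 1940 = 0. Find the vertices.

(-14, -8) and (-2, -8)

13(x² + 16x) -36(y² + 16y) = 1940
Completing the square gives 13(x + 8)² -36(y + 8)² = 1940 + 832 - 2304 = 468.
Divide by 468: (x + 8)²/36 - (y + 8)²/13 = 1
Hyperbola, center (-8, -8), transverse axis horizontal; a² = 36, b² = 13.
a = 6. Vertices at (h ± a, k).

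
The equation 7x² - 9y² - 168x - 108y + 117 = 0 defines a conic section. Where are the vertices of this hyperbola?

(3, -6) and (21, -6)

Group: 7(x² - 24x) -9(y² + 12y) = -117
Complete the square in x and y: 7(x - 12)² -9(y + 6)² = -117 + 1008 - 324 = 567
Divide through by 567 to get (x - 12)²/81 - (y + 6)²/63 = 1.
Hyperbola, center (12, -6), transverse axis horizontal; a² = 81, b² = 63.
a = 9. Vertices at (h ± a, k).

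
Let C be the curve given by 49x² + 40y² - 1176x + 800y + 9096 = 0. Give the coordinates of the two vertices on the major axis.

(12, -17) and (12, -3)

Collect terms: 49(x² - 24x) + 40(y² + 20y) = -9096
49(x - 12)² + 40(y + 10)² = -9096 + 7056 + 4000 = 1960
Divide by 1960: (x - 12)²/40 + (y + 10)²/49 = 1
Ellipse, center (12, -10), major axis vertical; a² = 49, b² = 40.
a = 7. Vertices at (h, k ± a).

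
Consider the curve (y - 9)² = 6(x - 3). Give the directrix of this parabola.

Vertex (3, 9); 4p = 6 so p = 3/2. Opens right.
Directrix is the vertical line x = h − p = 3 − (3/2) = 3/2.

x = 3/2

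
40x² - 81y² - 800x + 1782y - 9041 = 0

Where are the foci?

(-1, 11) and (21, 11)

Collect terms: 40(x² - 20x) -81(y² - 22y) = 9041
Completing the square gives 40(x - 10)² -81(y - 11)² = 9041 + 4000 - 9801 = 3240.
Divide through by 3240 to get (x - 10)²/81 - (y - 11)²/40 = 1.
Hyperbola, center (10, 11), transverse axis horizontal; a² = 81, b² = 40.
c² = a² + b² = 81 + 40 = 121, so c = 11.
Foci lie on the horizontal axis through the center: (h ± c, k).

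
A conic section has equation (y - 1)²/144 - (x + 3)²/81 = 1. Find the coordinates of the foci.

Center (-3, 1). The positive term is the y-term, so the transverse axis is vertical; a² = 144, b² = 81.
c² = a² + b² = 144 + 81 = 225, so c = 15.
Foci lie on the vertical axis through the center: (h, k ± c).

(-3, -14) and (-3, 16)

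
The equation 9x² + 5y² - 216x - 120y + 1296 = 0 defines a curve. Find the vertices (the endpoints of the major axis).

(12, 0) and (12, 24)

Group: 9(x² - 24x) + 5(y² - 24y) = -1296
Complete the square in x and y: 9(x - 12)² + 5(y - 12)² = -1296 + 1296 + 720 = 720
Divide through by 720 to get (x - 12)²/80 + (y - 12)²/144 = 1.
Ellipse, center (12, 12), major axis vertical; a² = 144, b² = 80.
a = 12. Vertices at (h, k ± a).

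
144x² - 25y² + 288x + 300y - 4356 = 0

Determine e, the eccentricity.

e = 13/5

Collect terms: 144(x² + 2x) -25(y² - 12y) = 4356
Completing the square gives 144(x + 1)² -25(y - 6)² = 4356 + 144 - 900 = 3600.
Dividing both sides by 3600: (x + 1)²/25 - (y - 6)²/144 = 1
Hyperbola, center (-1, 6), transverse axis horizontal; a² = 25, b² = 144.
c² = a² + b² = 169, so c = 13.
e = c/a = 13/5.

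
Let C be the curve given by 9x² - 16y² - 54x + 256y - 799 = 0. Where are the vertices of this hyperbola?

Group the x- and y-terms: 9(x² - 6x) -16(y² - 16y) = 799
Complete the square in x and y: 9(x - 3)² -16(y - 8)² = 799 + 81 - 1024 = -144
Divide through by -144 to get (y - 8)²/9 - (x - 3)²/16 = 1.
Hyperbola, center (3, 8), transverse axis vertical; a² = 9, b² = 16.
a = 3. Vertices at (h, k ± a).

(3, 5) and (3, 11)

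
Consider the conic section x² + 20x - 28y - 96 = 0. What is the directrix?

Only x is squared. Complete the square in x: (x + 10)² = 28(y + 7).
Vertex (-10, -7); 4p = 28 so p = 7. Opens up.
Directrix is the horizontal line y = k − p = -7 − (7) = -14.

y = -14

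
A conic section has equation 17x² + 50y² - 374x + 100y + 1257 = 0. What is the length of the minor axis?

2√17

Group: 17(x² - 22x) + 50(y² + 2y) = -1257
Completing the square gives 17(x - 11)² + 50(y + 1)² = -1257 + 2057 + 50 = 850.
Divide through by 850 to get (x - 11)²/50 + (y + 1)²/17 = 1.
Ellipse, center (11, -1), major axis horizontal; a² = 50, b² = 17.
b² = 17 so b = √17; the minor axis has length 2b = 2√17.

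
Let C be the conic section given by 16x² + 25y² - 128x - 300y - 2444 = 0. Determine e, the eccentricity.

e = 3/5

16(x² - 8x) + 25(y² - 12y) = 2444
Complete the square in x and y: 16(x - 4)² + 25(y - 6)² = 2444 + 256 + 900 = 3600
Dividing both sides by 3600: (x - 4)²/225 + (y - 6)²/144 = 1
Ellipse, center (4, 6), major axis horizontal; a² = 225, b² = 144.
c² = a² - b² = 81, so c = 9.
e = c/a = 9/15 = 3/5.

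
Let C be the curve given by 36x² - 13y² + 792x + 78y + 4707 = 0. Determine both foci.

(-11, -4) and (-11, 10)

36(x² + 22x) -13(y² - 6y) = -4707
Completing the square gives 36(x + 11)² -13(y - 3)² = -4707 + 4356 - 117 = -468.
Dividing both sides by -468: (y - 3)²/36 - (x + 11)²/13 = 1
Hyperbola, center (-11, 3), transverse axis vertical; a² = 36, b² = 13.
c² = a² + b² = 36 + 13 = 49, so c = 7.
Foci lie on the vertical axis through the center: (h, k ± c).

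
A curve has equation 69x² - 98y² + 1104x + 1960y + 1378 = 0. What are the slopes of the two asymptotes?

Group: 69(x² + 16x) -98(y² - 20y) = -1378
Complete the square: 69(x + 8)² -98(y - 10)² = -1378 + 4416 - 9800 = -6762
Divide by -6762: (y - 10)²/69 - (x + 8)²/98 = 1
Hyperbola, center (-8, 10), transverse axis vertical; a² = 69, b² = 98.
For a vertical hyperbola the asymptotes have slope ±a/b.
Here that is ±√69/7√2 = ±√138/14.

√138/14 and -√138/14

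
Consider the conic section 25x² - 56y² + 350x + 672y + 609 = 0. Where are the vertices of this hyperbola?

(-7, 1) and (-7, 11)

Group: 25(x² + 14x) -56(y² - 12y) = -609
Complete the square: 25(x + 7)² -56(y - 6)² = -609 + 1225 - 2016 = -1400
Dividing both sides by -1400: (y - 6)²/25 - (x + 7)²/56 = 1
Hyperbola, center (-7, 6), transverse axis vertical; a² = 25, b² = 56.
a = 5. Vertices at (h, k ± a).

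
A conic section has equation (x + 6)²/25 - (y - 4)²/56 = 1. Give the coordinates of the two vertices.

Center (-6, 4). The positive term is the x-term, so the transverse axis is horizontal; a² = 25, b² = 56.
a = 5. Vertices at (h ± a, k).

(-11, 4) and (-1, 4)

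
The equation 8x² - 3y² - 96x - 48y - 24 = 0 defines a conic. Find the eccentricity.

Rearranging, 8(x² - 12x) -3(y² + 16y) = 24.
Complete the square: 8(x - 6)² -3(y + 8)² = 24 + 288 - 192 = 120
Divide through by 120 to get (x - 6)²/15 - (y + 8)²/40 = 1.
Hyperbola, center (6, -8), transverse axis horizontal; a² = 15, b² = 40.
c² = a² + b² = 55, so c = √55.
e = c/a = √55/√15 = √33/3.

e = √33/3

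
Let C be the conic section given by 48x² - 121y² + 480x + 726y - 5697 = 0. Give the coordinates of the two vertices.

48(x² + 10x) -121(y² - 6y) = 5697
Completing the square gives 48(x + 5)² -121(y - 3)² = 5697 + 1200 - 1089 = 5808.
Divide through by 5808 to get (x + 5)²/121 - (y - 3)²/48 = 1.
Hyperbola, center (-5, 3), transverse axis horizontal; a² = 121, b² = 48.
a = 11. Vertices at (h ± a, k).

(-16, 3) and (6, 3)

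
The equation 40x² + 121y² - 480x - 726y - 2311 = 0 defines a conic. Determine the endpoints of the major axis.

(-5, 3) and (17, 3)

Group the x- and y-terms: 40(x² - 12x) + 121(y² - 6y) = 2311
Complete the square in x and y: 40(x - 6)² + 121(y - 3)² = 2311 + 1440 + 1089 = 4840
Dividing both sides by 4840: (x - 6)²/121 + (y - 3)²/40 = 1
Ellipse, center (6, 3), major axis horizontal; a² = 121, b² = 40.
a = 11. Vertices at (h ± a, k).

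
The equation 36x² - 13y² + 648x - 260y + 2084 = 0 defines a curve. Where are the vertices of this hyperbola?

Rearranging, 36(x² + 18x) -13(y² + 20y) = -2084.
36(x + 9)² -13(y + 10)² = -2084 + 2916 - 1300 = -468
Dividing both sides by -468: (y + 10)²/36 - (x + 9)²/13 = 1
Hyperbola, center (-9, -10), transverse axis vertical; a² = 36, b² = 13.
a = 6. Vertices at (h, k ± a).

(-9, -16) and (-9, -4)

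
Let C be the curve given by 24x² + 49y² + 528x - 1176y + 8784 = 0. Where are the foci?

Collect terms: 24(x² + 22x) + 49(y² - 24y) = -8784
Complete the square in x and y: 24(x + 11)² + 49(y - 12)² = -8784 + 2904 + 7056 = 1176
Dividing both sides by 1176: (x + 11)²/49 + (y - 12)²/24 = 1
Ellipse, center (-11, 12), major axis horizontal; a² = 49, b² = 24.
c² = a² - b² = 49 - 24 = 25, so c = 5.
Foci lie on the horizontal axis through the center: (h ± c, k).

(-16, 12) and (-6, 12)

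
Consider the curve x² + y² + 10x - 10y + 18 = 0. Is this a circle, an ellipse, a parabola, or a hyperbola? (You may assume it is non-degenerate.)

No xy term. Coefficients of x² and y² are A = 1, C = 1.
A = C (same sign) ⇒ circle.

circle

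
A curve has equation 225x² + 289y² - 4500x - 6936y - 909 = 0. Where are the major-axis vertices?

Group the x- and y-terms: 225(x² - 20x) + 289(y² - 24y) = 909
225(x - 10)² + 289(y - 12)² = 909 + 22500 + 41616 = 65025
Divide through by 65025 to get (x - 10)²/289 + (y - 12)²/225 = 1.
Ellipse, center (10, 12), major axis horizontal; a² = 289, b² = 225.
a = 17. Vertices at (h ± a, k).

(-7, 12) and (27, 12)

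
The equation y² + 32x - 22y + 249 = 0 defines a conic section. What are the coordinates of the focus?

(-12, 11)

Only y is squared. Complete the square in y: (y - 11)² = -32(x + 4).
Vertex (-4, 11); 4p = -32 so p = -8. Opens left.
Focus is p units from the vertex along the axis: (h + p, k).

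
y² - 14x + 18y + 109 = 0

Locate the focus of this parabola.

(11/2, -9)

Only y is squared. Complete the square in y: (y + 9)² = 14(x - 2).
Vertex (2, -9); 4p = 14 so p = 7/2. Opens right.
Focus is p units from the vertex along the axis: (h + p, k).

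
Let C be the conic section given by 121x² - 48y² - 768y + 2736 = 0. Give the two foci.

Collect terms: 121x² -48(y² + 16y) = -2736
Complete the square: 121x² -48(y + 8)² = -2736 + 0 - 3072 = -5808
Divide through by -5808 to get (y + 8)²/121 - x²/48 = 1.
Hyperbola, center (0, -8), transverse axis vertical; a² = 121, b² = 48.
c² = a² + b² = 121 + 48 = 169, so c = 13.
Foci lie on the vertical axis through the center: (h, k ± c).

(0, -21) and (0, 5)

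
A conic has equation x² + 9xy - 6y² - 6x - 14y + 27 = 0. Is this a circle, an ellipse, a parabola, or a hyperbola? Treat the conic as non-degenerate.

A = 1, B = 9, C = -6.
Discriminant B² − 4AC = 9² − 4·1·(-6) = 105.
B² − 4AC > 0 ⇒ hyperbola.

hyperbola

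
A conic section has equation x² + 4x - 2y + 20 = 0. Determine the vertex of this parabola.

Only x is squared. Complete the square in x: (x + 2)² = 2(y - 8).
Vertex (-2, 8); 4p = 2 so p = 1/2. Opens up.

(-2, 8)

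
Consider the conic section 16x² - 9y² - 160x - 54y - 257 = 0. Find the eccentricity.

Group: 16(x² - 10x) -9(y² + 6y) = 257
Complete the square: 16(x - 5)² -9(y + 3)² = 257 + 400 - 81 = 576
Divide through by 576 to get (x - 5)²/36 - (y + 3)²/64 = 1.
Hyperbola, center (5, -3), transverse axis horizontal; a² = 36, b² = 64.
c² = a² + b² = 100, so c = 10.
e = c/a = 10/6 = 5/3.

e = 5/3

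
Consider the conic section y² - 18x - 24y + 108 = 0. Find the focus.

(5/2, 12)

Only y is squared. Complete the square in y: (y - 12)² = 18(x + 2).
Vertex (-2, 12); 4p = 18 so p = 9/2. Opens right.
Focus is p units from the vertex along the axis: (h + p, k).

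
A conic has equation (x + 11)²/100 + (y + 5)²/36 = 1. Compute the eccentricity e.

Center (-11, -5). The larger denominator 100 sits under the x-term, so the major axis is horizontal; a² = 100, b² = 36.
c² = a² - b² = 64, so c = 8.
e = c/a = 8/10 = 4/5.

e = 4/5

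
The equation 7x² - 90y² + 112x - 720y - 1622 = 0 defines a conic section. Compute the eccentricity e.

7(x² + 16x) -90(y² + 8y) = 1622
Complete the square: 7(x + 8)² -90(y + 4)² = 1622 + 448 - 1440 = 630
Dividing both sides by 630: (x + 8)²/90 - (y + 4)²/7 = 1
Hyperbola, center (-8, -4), transverse axis horizontal; a² = 90, b² = 7.
c² = a² + b² = 97, so c = √97.
e = c/a = √97/3√10 = √970/30.

e = √970/30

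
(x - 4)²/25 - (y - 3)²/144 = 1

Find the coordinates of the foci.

(-9, 3) and (17, 3)

Center (4, 3). The positive term is the x-term, so the transverse axis is horizontal; a² = 25, b² = 144.
c² = a² + b² = 25 + 144 = 169, so c = 13.
Foci lie on the horizontal axis through the center: (h ± c, k).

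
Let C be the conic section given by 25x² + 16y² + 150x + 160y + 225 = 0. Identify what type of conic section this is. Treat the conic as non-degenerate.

No xy term. Coefficients of x² and y² are A = 25, C = 16.
A and C have the same sign but A ≠ C ⇒ ellipse.

ellipse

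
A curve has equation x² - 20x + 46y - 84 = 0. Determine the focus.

(10, -15/2)

Only x is squared. Complete the square in x: (x - 10)² = -46(y - 4).
Vertex (10, 4); 4p = -46 so p = -23/2. Opens down.
Focus is p units from the vertex along the axis: (h, k + p).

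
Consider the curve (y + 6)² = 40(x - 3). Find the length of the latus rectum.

40

Vertex (3, -6); 4p = 40 so p = 10. Opens right.
Latus rectum length = |4p| = 40.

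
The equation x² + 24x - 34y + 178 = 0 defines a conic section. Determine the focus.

(-12, 19/2)

Only x is squared. Complete the square in x: (x + 12)² = 34(y - 1).
Vertex (-12, 1); 4p = 34 so p = 17/2. Opens up.
Focus is p units from the vertex along the axis: (h, k + p).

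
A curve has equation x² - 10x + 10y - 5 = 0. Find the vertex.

(5, 3)

Only x is squared. Complete the square in x: (x - 5)² = -10(y - 3).
Vertex (5, 3); 4p = -10 so p = -5/2. Opens down.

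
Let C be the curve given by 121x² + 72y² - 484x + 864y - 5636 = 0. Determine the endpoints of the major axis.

Collect terms: 121(x² - 4x) + 72(y² + 12y) = 5636
Completing the square gives 121(x - 2)² + 72(y + 6)² = 5636 + 484 + 2592 = 8712.
Dividing both sides by 8712: (x - 2)²/72 + (y + 6)²/121 = 1
Ellipse, center (2, -6), major axis vertical; a² = 121, b² = 72.
a = 11. Vertices at (h, k ± a).

(2, -17) and (2, 5)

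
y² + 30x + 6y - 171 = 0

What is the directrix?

Only y is squared. Complete the square in y: (y + 3)² = -30(x - 6).
Vertex (6, -3); 4p = -30 so p = -15/2. Opens left.
Directrix is the vertical line x = h − p = 6 − (-15/2) = 27/2.

x = 27/2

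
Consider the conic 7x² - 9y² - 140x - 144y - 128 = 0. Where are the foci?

Group: 7(x² - 20x) -9(y² + 16y) = 128
Complete the square in x and y: 7(x - 10)² -9(y + 8)² = 128 + 700 - 576 = 252
Dividing both sides by 252: (x - 10)²/36 - (y + 8)²/28 = 1
Hyperbola, center (10, -8), transverse axis horizontal; a² = 36, b² = 28.
c² = a² + b² = 36 + 28 = 64, so c = 8.
Foci lie on the horizontal axis through the center: (h ± c, k).

(2, -8) and (18, -8)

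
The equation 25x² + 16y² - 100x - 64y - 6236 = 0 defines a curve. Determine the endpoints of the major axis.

(2, -18) and (2, 22)

Group the x- and y-terms: 25(x² - 4x) + 16(y² - 4y) = 6236
Complete the square: 25(x - 2)² + 16(y - 2)² = 6236 + 100 + 64 = 6400
Divide through by 6400 to get (x - 2)²/256 + (y - 2)²/400 = 1.
Ellipse, center (2, 2), major axis vertical; a² = 400, b² = 256.
a = 20. Vertices at (h, k ± a).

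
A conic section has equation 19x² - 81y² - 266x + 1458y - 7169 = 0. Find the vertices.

Collect terms: 19(x² - 14x) -81(y² - 18y) = 7169
19(x - 7)² -81(y - 9)² = 7169 + 931 - 6561 = 1539
Divide by 1539: (x - 7)²/81 - (y - 9)²/19 = 1
Hyperbola, center (7, 9), transverse axis horizontal; a² = 81, b² = 19.
a = 9. Vertices at (h ± a, k).

(-2, 9) and (16, 9)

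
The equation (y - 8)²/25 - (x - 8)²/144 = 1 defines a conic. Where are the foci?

Center (8, 8). The positive term is the y-term, so the transverse axis is vertical; a² = 25, b² = 144.
c² = a² + b² = 25 + 144 = 169, so c = 13.
Foci lie on the vertical axis through the center: (h, k ± c).

(8, -5) and (8, 21)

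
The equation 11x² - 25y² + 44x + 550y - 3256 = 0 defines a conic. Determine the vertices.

Rearranging, 11(x² + 4x) -25(y² - 22y) = 3256.
Complete the square: 11(x + 2)² -25(y - 11)² = 3256 + 44 - 3025 = 275
Dividing both sides by 275: (x + 2)²/25 - (y - 11)²/11 = 1
Hyperbola, center (-2, 11), transverse axis horizontal; a² = 25, b² = 11.
a = 5. Vertices at (h ± a, k).

(-7, 11) and (3, 11)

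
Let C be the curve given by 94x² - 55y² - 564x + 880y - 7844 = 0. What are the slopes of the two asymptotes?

Collect terms: 94(x² - 6x) -55(y² - 16y) = 7844
Complete the square: 94(x - 3)² -55(y - 8)² = 7844 + 846 - 3520 = 5170
Divide through by 5170 to get (x - 3)²/55 - (y - 8)²/94 = 1.
Hyperbola, center (3, 8), transverse axis horizontal; a² = 55, b² = 94.
For a horizontal hyperbola the asymptotes have slope ±b/a.
Here that is ±√94/√55 = ±√5170/55.

√5170/55 and -√5170/55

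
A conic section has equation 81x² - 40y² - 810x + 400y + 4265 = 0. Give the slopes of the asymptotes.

Rearranging, 81(x² - 10x) -40(y² - 10y) = -4265.
Complete the square in x and y: 81(x - 5)² -40(y - 5)² = -4265 + 2025 - 1000 = -3240
Dividing both sides by -3240: (y - 5)²/81 - (x - 5)²/40 = 1
Hyperbola, center (5, 5), transverse axis vertical; a² = 81, b² = 40.
For a vertical hyperbola the asymptotes have slope ±a/b.
Here that is ±9/2√10 = ±9√10/20.

9√10/20 and -9√10/20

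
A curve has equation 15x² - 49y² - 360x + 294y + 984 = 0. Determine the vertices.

Collect terms: 15(x² - 24x) -49(y² - 6y) = -984
Complete the square: 15(x - 12)² -49(y - 3)² = -984 + 2160 - 441 = 735
Divide by 735: (x - 12)²/49 - (y - 3)²/15 = 1
Hyperbola, center (12, 3), transverse axis horizontal; a² = 49, b² = 15.
a = 7. Vertices at (h ± a, k).

(5, 3) and (19, 3)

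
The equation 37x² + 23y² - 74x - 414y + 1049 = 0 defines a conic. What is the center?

(1, 9)

Rearranging, 37(x² - 2x) + 23(y² - 18y) = -1049.
Completing the square gives 37(x - 1)² + 23(y - 9)² = -1049 + 37 + 1863 = 851.
Divide by 851: (x - 1)²/23 + (y - 9)²/37 = 1
Ellipse with center (1, 9).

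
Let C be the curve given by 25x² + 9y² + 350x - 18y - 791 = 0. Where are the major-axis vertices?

(-7, -14) and (-7, 16)

25(x² + 14x) + 9(y² - 2y) = 791
Complete the square: 25(x + 7)² + 9(y - 1)² = 791 + 1225 + 9 = 2025
Dividing both sides by 2025: (x + 7)²/81 + (y - 1)²/225 = 1
Ellipse, center (-7, 1), major axis vertical; a² = 225, b² = 81.
a = 15. Vertices at (h, k ± a).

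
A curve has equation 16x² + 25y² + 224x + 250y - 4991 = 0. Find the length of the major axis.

40

Group: 16(x² + 14x) + 25(y² + 10y) = 4991
Completing the square gives 16(x + 7)² + 25(y + 5)² = 4991 + 784 + 625 = 6400.
Divide through by 6400 to get (x + 7)²/400 + (y + 5)²/256 = 1.
Ellipse, center (-7, -5), major axis horizontal; a² = 400, b² = 256.
a² = 400 so a = 20; the major axis has length 2a = 40.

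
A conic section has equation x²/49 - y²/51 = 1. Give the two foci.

Center (0, 0). The positive term is the x-term, so the transverse axis is horizontal; a² = 49, b² = 51.
c² = a² + b² = 49 + 51 = 100, so c = 10.
Foci lie on the horizontal axis through the center: (h ± c, k).

(-10, 0) and (10, 0)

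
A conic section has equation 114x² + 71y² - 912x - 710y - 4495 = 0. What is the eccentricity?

Rearranging, 114(x² - 8x) + 71(y² - 10y) = 4495.
Completing the square gives 114(x - 4)² + 71(y - 5)² = 4495 + 1824 + 1775 = 8094.
Divide through by 8094 to get (x - 4)²/71 + (y - 5)²/114 = 1.
Ellipse, center (4, 5), major axis vertical; a² = 114, b² = 71.
c² = a² - b² = 43, so c = √43.
e = c/a = √43/√114 = √4902/114.

e = √4902/114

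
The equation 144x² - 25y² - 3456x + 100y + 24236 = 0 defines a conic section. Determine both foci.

144(x² - 24x) -25(y² - 4y) = -24236
144(x - 12)² -25(y - 2)² = -24236 + 20736 - 100 = -3600
Dividing both sides by -3600: (y - 2)²/144 - (x - 12)²/25 = 1
Hyperbola, center (12, 2), transverse axis vertical; a² = 144, b² = 25.
c² = a² + b² = 144 + 25 = 169, so c = 13.
Foci lie on the vertical axis through the center: (h, k ± c).

(12, -11) and (12, 15)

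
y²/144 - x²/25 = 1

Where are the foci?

Center (0, 0). The positive term is the y-term, so the transverse axis is vertical; a² = 144, b² = 25.
c² = a² + b² = 144 + 25 = 169, so c = 13.
Foci lie on the vertical axis through the center: (h, k ± c).

(0, -13) and (0, 13)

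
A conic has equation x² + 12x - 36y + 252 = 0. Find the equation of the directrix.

Only x is squared. Complete the square in x: (x + 6)² = 36(y - 6).
Vertex (-6, 6); 4p = 36 so p = 9. Opens up.
Directrix is the horizontal line y = k − p = 6 − (9) = -3.

y = -3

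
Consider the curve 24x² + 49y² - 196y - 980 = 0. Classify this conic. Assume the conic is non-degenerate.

ellipse

No xy term. Coefficients of x² and y² are A = 24, C = 49.
A and C have the same sign but A ≠ C ⇒ ellipse.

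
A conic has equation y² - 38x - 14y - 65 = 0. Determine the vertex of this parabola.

(-3, 7)

Only y is squared. Complete the square in y: (y - 7)² = 38(x + 3).
Vertex (-3, 7); 4p = 38 so p = 19/2. Opens right.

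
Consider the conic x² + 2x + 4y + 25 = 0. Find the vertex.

Only x is squared. Complete the square in x: (x + 1)² = -4(y + 6).
Vertex (-1, -6); 4p = -4 so p = -1. Opens down.

(-1, -6)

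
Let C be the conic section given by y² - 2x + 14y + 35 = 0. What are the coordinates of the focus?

(-13/2, -7)

Only y is squared. Complete the square in y: (y + 7)² = 2(x + 7).
Vertex (-7, -7); 4p = 2 so p = 1/2. Opens right.
Focus is p units from the vertex along the axis: (h + p, k).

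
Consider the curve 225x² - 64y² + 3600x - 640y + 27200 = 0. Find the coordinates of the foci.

(-8, -22) and (-8, 12)

Rearranging, 225(x² + 16x) -64(y² + 10y) = -27200.
225(x + 8)² -64(y + 5)² = -27200 + 14400 - 1600 = -14400
Divide by -14400: (y + 5)²/225 - (x + 8)²/64 = 1
Hyperbola, center (-8, -5), transverse axis vertical; a² = 225, b² = 64.
c² = a² + b² = 225 + 64 = 289, so c = 17.
Foci lie on the vertical axis through the center: (h, k ± c).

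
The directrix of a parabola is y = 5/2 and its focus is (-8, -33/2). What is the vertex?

(-8, -7)

The vertex is the midpoint between the focus and the directrix along the axis of symmetry.
Axis is vertical (directrix is horizontal). Vertex y-coordinate = (-33/2 + 5/2)/2 = -7; x-coordinate = -8.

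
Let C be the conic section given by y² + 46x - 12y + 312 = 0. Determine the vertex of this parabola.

Only y is squared. Complete the square in y: (y - 6)² = -46(x + 6).
Vertex (-6, 6); 4p = -46 so p = -23/2. Opens left.

(-6, 6)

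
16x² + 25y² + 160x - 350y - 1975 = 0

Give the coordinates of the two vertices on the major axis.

(-20, 7) and (10, 7)

Group: 16(x² + 10x) + 25(y² - 14y) = 1975
16(x + 5)² + 25(y - 7)² = 1975 + 400 + 1225 = 3600
Divide by 3600: (x + 5)²/225 + (y - 7)²/144 = 1
Ellipse, center (-5, 7), major axis horizontal; a² = 225, b² = 144.
a = 15. Vertices at (h ± a, k).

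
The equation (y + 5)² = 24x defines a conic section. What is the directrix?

x = -6

Vertex (0, -5); 4p = 24 so p = 6. Opens right.
Directrix is the vertical line x = h − p = 0 − (6) = -6.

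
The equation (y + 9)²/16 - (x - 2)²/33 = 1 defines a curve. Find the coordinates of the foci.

(2, -16) and (2, -2)

Center (2, -9). The positive term is the y-term, so the transverse axis is vertical; a² = 16, b² = 33.
c² = a² + b² = 16 + 33 = 49, so c = 7.
Foci lie on the vertical axis through the center: (h, k ± c).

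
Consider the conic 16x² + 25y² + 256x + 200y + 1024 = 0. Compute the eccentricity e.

e = 3/5

16(x² + 16x) + 25(y² + 8y) = -1024
Complete the square in x and y: 16(x + 8)² + 25(y + 4)² = -1024 + 1024 + 400 = 400
Divide through by 400 to get (x + 8)²/25 + (y + 4)²/16 = 1.
Ellipse, center (-8, -4), major axis horizontal; a² = 25, b² = 16.
c² = a² - b² = 9, so c = 3.
e = c/a = 3/5.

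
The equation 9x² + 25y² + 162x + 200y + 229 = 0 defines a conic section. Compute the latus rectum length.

Rearranging, 9(x² + 18x) + 25(y² + 8y) = -229.
Complete the square in x and y: 9(x + 9)² + 25(y + 4)² = -229 + 729 + 400 = 900
Dividing both sides by 900: (x + 9)²/100 + (y + 4)²/36 = 1
Ellipse, center (-9, -4), major axis horizontal; a² = 100, b² = 36.
Latus rectum length = 2b²/a = 2·36/10 = 36/5.

36/5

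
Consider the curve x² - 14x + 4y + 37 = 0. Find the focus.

Only x is squared. Complete the square in x: (x - 7)² = -4(y - 3).
Vertex (7, 3); 4p = -4 so p = -1. Opens down.
Focus is p units from the vertex along the axis: (h, k + p).

(7, 2)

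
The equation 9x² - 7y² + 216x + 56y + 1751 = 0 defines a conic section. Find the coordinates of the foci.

(-12, -8) and (-12, 16)

9(x² + 24x) -7(y² - 8y) = -1751
Complete the square: 9(x + 12)² -7(y - 4)² = -1751 + 1296 - 112 = -567
Divide through by -567 to get (y - 4)²/81 - (x + 12)²/63 = 1.
Hyperbola, center (-12, 4), transverse axis vertical; a² = 81, b² = 63.
c² = a² + b² = 81 + 63 = 144, so c = 12.
Foci lie on the vertical axis through the center: (h, k ± c).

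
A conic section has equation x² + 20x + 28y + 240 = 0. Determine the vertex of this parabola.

(-10, -5)

Only x is squared. Complete the square in x: (x + 10)² = -28(y + 5).
Vertex (-10, -5); 4p = -28 so p = -7. Opens down.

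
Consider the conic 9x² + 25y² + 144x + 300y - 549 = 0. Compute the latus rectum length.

54/5

9(x² + 16x) + 25(y² + 12y) = 549
Completing the square gives 9(x + 8)² + 25(y + 6)² = 549 + 576 + 900 = 2025.
Divide through by 2025 to get (x + 8)²/225 + (y + 6)²/81 = 1.
Ellipse, center (-8, -6), major axis horizontal; a² = 225, b² = 81.
Latus rectum length = 2b²/a = 2·81/15 = 54/5.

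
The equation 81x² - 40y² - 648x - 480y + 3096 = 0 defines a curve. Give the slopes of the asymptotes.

9√10/20 and -9√10/20

Rearranging, 81(x² - 8x) -40(y² + 12y) = -3096.
Complete the square in x and y: 81(x - 4)² -40(y + 6)² = -3096 + 1296 - 1440 = -3240
Dividing both sides by -3240: (y + 6)²/81 - (x - 4)²/40 = 1
Hyperbola, center (4, -6), transverse axis vertical; a² = 81, b² = 40.
For a vertical hyperbola the asymptotes have slope ±a/b.
Here that is ±9/2√10 = ±9√10/20.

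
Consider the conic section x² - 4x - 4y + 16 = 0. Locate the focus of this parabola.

Only x is squared. Complete the square in x: (x - 2)² = 4(y - 3).
Vertex (2, 3); 4p = 4 so p = 1. Opens up.
Focus is p units from the vertex along the axis: (h, k + p).

(2, 4)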